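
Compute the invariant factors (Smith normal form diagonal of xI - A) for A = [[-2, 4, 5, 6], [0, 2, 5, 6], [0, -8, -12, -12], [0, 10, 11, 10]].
The Jordan structure of A has elementary divisors (x + 2)^2, (x + 2), (x - 4). Arranging the block sizes at each eigenvalue in decreasing order and taking row products gives the invariant factors.

Invariant factors (smallest first, each dividing the next): x + 2, (x - 4)(x + 2)^2.

Check: the last factor (x - 4)(x + 2)^2 is the minimal polynomial, and the product (x - 4)(x + 2)^3 is the characteristic polynomial.

x + 2, (x - 4)(x + 2)^2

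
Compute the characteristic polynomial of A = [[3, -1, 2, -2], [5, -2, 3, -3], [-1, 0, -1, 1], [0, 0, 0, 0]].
xI - A = [[x - 3, 1, -2, 2], [-5, x + 2, -3, 3], [1, 0, x + 1, -1], [0, 0, 0, x]].

Expanding det(xI - A) along the first row:
det(xI - A) = + (x - 3)·det([[x + 2, -3, 3], [0, x + 1, -1], [0, 0, x]]) - (1)·det([[-5, -3, 3], [1, x + 1, -1], [0, 0, x]]) + (-2)·det([[-5, x + 2, 3], [1, 0, -1], [0, 0, x]]) - (2)·det([[-5, x + 2, -3], [1, 0, x + 1], [0, 0, 0]]).

Evaluating gives χ_A(x) = x^4.

χ_A(x) = x^4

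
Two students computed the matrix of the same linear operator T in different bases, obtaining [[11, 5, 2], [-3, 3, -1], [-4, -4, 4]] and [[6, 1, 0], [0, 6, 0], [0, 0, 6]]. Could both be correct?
No.

Both have characteristic polynomial (x - 6)^3, but the minimal polynomial of A is (x - 6)^3 while the minimal polynomial of B is (x - 6)^2. The minimal polynomial is a similarity invariant, so A and B are not similar.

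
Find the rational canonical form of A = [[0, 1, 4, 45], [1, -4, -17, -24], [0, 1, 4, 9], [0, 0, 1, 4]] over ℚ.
R = [[0, 0, 0, 36], [1, 0, 0, 12], [0, 1, 0, 9], [0, 0, 1, 4]]

The invariant factors of A (the non-unit diagonal entries of the Smith normal form of xI - A over ℚ[x]) are (x - 6)(x + 2)(x^2 + 3), each dividing the next. The characteristic polynomial is their product, (x - 6)(x + 2)(x^2 + 3).

The rational canonical form is the block-diagonal matrix of companion matrices C(f_i):
R = [[0, 0, 0, 36], [1, 0, 0, 12], [0, 1, 0, 9], [0, 0, 1, 4]].

Note the characteristic polynomial does not split into linear factors over ℚ, so A has no Jordan form over ℚ; the rational canonical form exists over any field.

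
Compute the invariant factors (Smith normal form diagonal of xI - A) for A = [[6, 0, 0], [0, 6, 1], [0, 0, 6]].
The Jordan structure of A has elementary divisors (x - 6)^2, (x - 6). Arranging the block sizes at each eigenvalue in decreasing order and taking row products gives the invariant factors.

Invariant factors (smallest first, each dividing the next): x - 6, (x - 6)^2.

Check: the last factor (x - 6)^2 is the minimal polynomial, and the product (x - 6)^3 is the characteristic polynomial.

x - 6, (x - 6)^2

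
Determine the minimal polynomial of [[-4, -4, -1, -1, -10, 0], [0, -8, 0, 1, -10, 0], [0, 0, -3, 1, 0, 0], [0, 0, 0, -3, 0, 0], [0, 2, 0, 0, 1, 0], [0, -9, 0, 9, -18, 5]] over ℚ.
The characteristic polynomial factors as (x - 5)(x + 3)^3(x + 4)^2. The minimal polynomial is ∏(x - λ)^{k_λ} where k_λ is the size of the largest Jordan block at λ.

For λ = -4: rank(A + 4I) = 4, and the largest Jordan block has size 1 (the smallest k with rank((A + 4I)^k) = rank((A + 4I)^(k+1))).
For λ = -3: rank(A + 3I) = 4, and the largest Jordan block has size 2 (the smallest k with rank((A + 3I)^k) = rank((A + 3I)^(k+1))).
For λ = 5: rank(A - 5I) = 5, and the largest Jordan block has size 1 (the smallest k with rank((A - 5I)^k) = rank((A - 5I)^(k+1))).

So m_A(x) = (x - 5)(x + 3)^2(x + 4).

m_A(x) = (x - 5)(x + 3)^2(x + 4)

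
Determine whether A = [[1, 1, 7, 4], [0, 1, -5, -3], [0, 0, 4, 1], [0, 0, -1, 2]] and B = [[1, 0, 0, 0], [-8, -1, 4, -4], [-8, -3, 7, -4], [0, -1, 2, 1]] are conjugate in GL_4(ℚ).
No.

Both have characteristic polynomial (x - 3)^2(x - 1)^2, but the minimal polynomial of A is (x - 3)^2(x - 1)^2 while the minimal polynomial of B is (x - 3)^2(x - 1). The minimal polynomial is a similarity invariant, so A and B are not similar.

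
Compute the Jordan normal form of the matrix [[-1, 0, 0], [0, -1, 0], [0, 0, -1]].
J = [[-1, 0, 0], [0, -1, 0], [0, 0, -1]]

The characteristic polynomial is det(xI - A) = (x + 1)^3, so the eigenvalues are -1 (algebraic multiplicity 3).

For λ = -1: rank(A + I) = 0. The eigenspace has dimension 3 - 0 = 3, so there are 3 Jordan blocks; the rank sequence gives block sizes [1, 1, 1].

Assembling the blocks gives the Jordan form J above.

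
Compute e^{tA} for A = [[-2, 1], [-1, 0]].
A has Jordan form J = [[-1, 1], [0, -1]] with A = PJP^{-1}, so e^{tA} = P e^{tJ} P^{-1}.

For a Jordan block J_k(λ), e^{tJ_k(λ)} = e^{λt} · (I + tN + t^2 N^2/2! + ... + t^{k-1} N^{k-1}/(k-1)!) where N is the nilpotent superdiagonal part.

Assembling the blocks and conjugating back gives the entries of e^{tA} as shown above.

e^{tA} = [[(1 - t)*e^{-t}, t*e^{-t}], [-t*e^{-t}, (t + 1)*e^{-t}]]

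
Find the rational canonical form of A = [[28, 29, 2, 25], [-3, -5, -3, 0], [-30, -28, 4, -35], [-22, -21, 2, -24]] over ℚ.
The invariant factors of A (the non-unit diagonal entries of the Smith normal form of xI - A over ℚ[x]) are (x - 6)(x + 2)(x^2 + x + 3), each dividing the next. The characteristic polynomial is their product, (x - 6)(x + 2)(x^2 + x + 3).

The rational canonical form is the block-diagonal matrix of companion matrices C(f_i):
R = [[0, 0, 0, 36], [1, 0, 0, 24], [0, 1, 0, 13], [0, 0, 1, 3]].

Note the characteristic polynomial does not split into linear factors over ℚ, so A has no Jordan form over ℚ; the rational canonical form exists over any field.

R = [[0, 0, 0, 36], [1, 0, 0, 24], [0, 1, 0, 13], [0, 0, 1, 3]]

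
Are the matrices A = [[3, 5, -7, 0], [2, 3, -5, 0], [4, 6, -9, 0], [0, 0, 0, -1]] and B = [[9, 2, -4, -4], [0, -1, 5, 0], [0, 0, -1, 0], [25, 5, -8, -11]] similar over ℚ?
Yes.

Two matrices over a field are similar if and only if they have the same invariant factors.

Both A and B have characteristic polynomial (x + 1)^4 and minimal polynomial (x + 1)^3. Computing further, both have invariant factors x + 1, (x + 1)^3. Hence A and B are similar.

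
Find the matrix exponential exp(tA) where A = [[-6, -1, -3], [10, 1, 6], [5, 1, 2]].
A has Jordan form J = [[-1, 1, 0], [0, -1, 0], [0, 0, -1]] with A = PJP^{-1}, so e^{tA} = P e^{tJ} P^{-1}.

For a Jordan block J_k(λ), e^{tJ_k(λ)} = e^{λt} · (I + tN + t^2 N^2/2! + ... + t^{k-1} N^{k-1}/(k-1)!) where N is the nilpotent superdiagonal part.

Assembling the blocks and conjugating back gives the entries of e^{tA} as shown above.

e^{tA} = [[(1 - 5*t)*e^{-t}, -t*e^{-t}, -3*t*e^{-t}], [10*t*e^{-t}, (2*t + 1)*e^{-t}, 6*t*e^{-t}], [5*t*e^{-t}, t*e^{-t}, (3*t + 1)*e^{-t}]]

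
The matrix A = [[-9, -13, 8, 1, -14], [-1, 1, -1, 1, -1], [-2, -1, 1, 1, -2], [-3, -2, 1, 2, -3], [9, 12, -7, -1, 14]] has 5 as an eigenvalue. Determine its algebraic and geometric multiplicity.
The characteristic polynomial is (x - 5)(x - 1)^4, so the factor x - 5 appears with exponent 1: the algebraic multiplicity is 1.

rank(A - 5I) = 4, so the eigenspace has dimension 5 - 4 = 1: the geometric multiplicity is 1.

algebraic multiplicity 1, geometric multiplicity 1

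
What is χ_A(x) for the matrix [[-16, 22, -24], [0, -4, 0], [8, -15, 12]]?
xI - A = [[x + 16, -22, 24], [0, x + 4, 0], [-8, 15, x - 12]].

Expanding det(xI - A) along the first row:
det(xI - A) = + (x + 16)·det([[x + 4, 0], [15, x - 12]]) - (-22)·det([[0, 0], [-8, x - 12]]) + (24)·det([[0, x + 4], [-8, 15]]).

Evaluating gives χ_A(x) = x^3 + 8x^2 + 16x = x(x + 4)^2.

χ_A(x) = x(x + 4)^2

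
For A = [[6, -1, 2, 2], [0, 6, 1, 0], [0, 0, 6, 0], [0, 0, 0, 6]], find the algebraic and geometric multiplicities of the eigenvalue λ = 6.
The characteristic polynomial is (x - 6)^4, so the factor x - 6 appears with exponent 4: the algebraic multiplicity is 4.

rank(A - 6I) = 2, so the eigenspace has dimension 4 - 2 = 2: the geometric multiplicity is 2.

Since 2 < 4, A is not diagonalizable.

algebraic multiplicity 4, geometric multiplicity 2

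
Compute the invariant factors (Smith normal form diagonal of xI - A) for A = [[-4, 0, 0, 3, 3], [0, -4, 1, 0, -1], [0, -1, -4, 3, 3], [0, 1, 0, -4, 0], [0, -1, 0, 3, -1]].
x + 4, (x + 1)(x + 4)^3

The Jordan structure of A has elementary divisors (x + 4)^3, (x + 4), (x + 1). Arranging the block sizes at each eigenvalue in decreasing order and taking row products gives the invariant factors.

Invariant factors (smallest first, each dividing the next): x + 4, (x + 1)(x + 4)^3.

Check: the last factor (x + 1)(x + 4)^3 is the minimal polynomial, and the product (x + 1)(x + 4)^4 is the characteristic polynomial.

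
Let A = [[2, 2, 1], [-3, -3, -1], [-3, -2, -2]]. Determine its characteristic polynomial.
χ_A(x) = (x + 1)^3

xI - A = [[x - 2, -2, -1], [3, x + 3, 1], [3, 2, x + 2]].

Expanding det(xI - A) along the first row:
det(xI - A) = + (x - 2)·det([[x + 3, 1], [2, x + 2]]) - (-2)·det([[3, 1], [3, x + 2]]) + (-1)·det([[3, x + 3], [3, 2]]).

Evaluating gives χ_A(x) = x^3 + 3x^2 + 3x + 1 = (x + 1)^3.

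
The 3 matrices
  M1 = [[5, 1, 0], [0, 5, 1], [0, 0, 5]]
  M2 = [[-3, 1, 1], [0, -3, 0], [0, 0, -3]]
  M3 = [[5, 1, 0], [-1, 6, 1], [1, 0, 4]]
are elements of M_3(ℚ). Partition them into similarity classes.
2 classes: {M1, M3}, {M2}

Characteristic polynomials: χ_{M1} = (x - 5)^3, χ_{M2} = (x + 3)^3, χ_{M3} = (x - 5)^3.

{M1, M3}: invariant factors (x - 5)^3.

{M2}: invariant factors x + 3, (x + 3)^2.

Matrices are similar if and only if their invariant-factor lists agree; the partition into similarity classes is {M1, M3}, {M2}.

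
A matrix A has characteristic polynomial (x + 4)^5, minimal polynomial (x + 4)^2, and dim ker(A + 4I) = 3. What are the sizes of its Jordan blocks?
Jordan blocks: (-4, 2), (-4, 2), (-4, 1)

λ = -4: algebraic multiplicity 5 (exponent in χ_A), largest block size 2 (exponent in m_A), 3 blocks (geometric multiplicity). These force block sizes [2, 2, 1].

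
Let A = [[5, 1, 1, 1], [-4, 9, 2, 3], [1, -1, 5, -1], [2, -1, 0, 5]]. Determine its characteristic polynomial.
χ_A(x) = (x - 6)^4

xI - A = [[x - 5, -1, -1, -1], [4, x - 9, -2, -3], [-1, 1, x - 5, 1], [-2, 1, 0, x - 5]].

Expanding det(xI - A) along the first row:
det(xI - A) = + (x - 5)·det([[x - 9, -2, -3], [1, x - 5, 1], [1, 0, x - 5]]) - (-1)·det([[4, -2, -3], [-1, x - 5, 1], [-2, 0, x - 5]]) + (-1)·det([[4, x - 9, -3], [-1, 1, 1], [-2, 1, x - 5]]) - (-1)·det([[4, x - 9, -2], [-1, 1, x - 5], [-2, 1, 0]]).

Evaluating gives χ_A(x) = x^4 - 24x^3 + 216x^2 - 864x + 1296 = (x - 6)^4.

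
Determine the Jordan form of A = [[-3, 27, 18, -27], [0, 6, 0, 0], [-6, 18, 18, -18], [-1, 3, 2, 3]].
The characteristic polynomial is det(xI - A) = (x - 6)^4, so the eigenvalues are 6 (algebraic multiplicity 4).

For λ = 6: rank(A - 6I) = 1, rank((A - 6I)^2) = 0. The eigenspace has dimension 4 - 1 = 3, so there are 3 Jordan blocks; the rank sequence gives block sizes [2, 1, 1].

Assembling the blocks gives the Jordan form J above.

J = [[6, 1, 0, 0], [0, 6, 0, 0], [0, 0, 6, 0], [0, 0, 0, 6]]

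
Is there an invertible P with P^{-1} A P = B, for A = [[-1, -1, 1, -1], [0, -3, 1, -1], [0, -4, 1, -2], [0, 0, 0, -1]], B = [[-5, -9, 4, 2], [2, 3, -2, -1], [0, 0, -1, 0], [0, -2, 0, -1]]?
Yes.

Two matrices over a field are similar if and only if they have the same invariant factors.

Both A and B have characteristic polynomial (x + 1)^4 and minimal polynomial (x + 1)^3. Computing further, both have invariant factors x + 1, (x + 1)^3. Hence A and B are similar.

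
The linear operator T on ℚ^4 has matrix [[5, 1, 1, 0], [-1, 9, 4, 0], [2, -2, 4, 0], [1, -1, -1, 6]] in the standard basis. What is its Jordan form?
The characteristic polynomial is det(xI - A) = (x - 6)^4, so the eigenvalues are 6 (algebraic multiplicity 4).

For λ = 6: rank(A - 6I) = 2, rank((A - 6I)^2) = 1, rank((A - 6I)^3) = 0. The eigenspace has dimension 4 - 2 = 2, so there are 2 Jordan blocks; the rank sequence gives block sizes [3, 1].

Assembling the blocks gives the Jordan form J above.

J = [[6, 1, 0, 0], [0, 6, 1, 0], [0, 0, 6, 0], [0, 0, 0, 6]]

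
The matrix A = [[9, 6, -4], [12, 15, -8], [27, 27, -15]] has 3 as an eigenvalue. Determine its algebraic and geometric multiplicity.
algebraic multiplicity 3, geometric multiplicity 2

The characteristic polynomial is (x - 3)^3, so the factor x - 3 appears with exponent 3: the algebraic multiplicity is 3.

rank(A - 3I) = 1, so the eigenspace has dimension 3 - 1 = 2: the geometric multiplicity is 2.

Since 2 < 3, A is not diagonalizable.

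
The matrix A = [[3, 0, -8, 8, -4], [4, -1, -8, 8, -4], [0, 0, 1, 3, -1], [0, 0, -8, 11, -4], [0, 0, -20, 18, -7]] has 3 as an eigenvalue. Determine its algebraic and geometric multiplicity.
The characteristic polynomial is (x - 3)^3(x + 1)^2, so the factor x - 3 appears with exponent 3: the algebraic multiplicity is 3.

rank(A - 3I) = 3, so the eigenspace has dimension 5 - 3 = 2: the geometric multiplicity is 2.

Since 2 < 3, A is not diagonalizable.

algebraic multiplicity 3, geometric multiplicity 2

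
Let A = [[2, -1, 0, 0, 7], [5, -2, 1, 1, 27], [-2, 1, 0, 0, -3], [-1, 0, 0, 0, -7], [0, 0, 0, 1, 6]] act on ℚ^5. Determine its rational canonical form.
R = [[0, 0, 0, 0, 4], [1, 0, 0, 0, 7], [0, 1, 0, 0, -6], [0, 0, 1, 0, -7], [0, 0, 0, 1, 6]]

The invariant factors of A (the non-unit diagonal entries of the Smith normal form of xI - A over ℚ[x]) are (x - 4)(x^2 - x - 1)^2, each dividing the next. The characteristic polynomial is their product, (x - 4)(x^2 - x - 1)^2.

The rational canonical form is the block-diagonal matrix of companion matrices C(f_i):
R = [[0, 0, 0, 0, 4], [1, 0, 0, 0, 7], [0, 1, 0, 0, -6], [0, 0, 1, 0, -7], [0, 0, 0, 1, 6]].

Note the characteristic polynomial does not split into linear factors over ℚ, so A has no Jordan form over ℚ; the rational canonical form exists over any field.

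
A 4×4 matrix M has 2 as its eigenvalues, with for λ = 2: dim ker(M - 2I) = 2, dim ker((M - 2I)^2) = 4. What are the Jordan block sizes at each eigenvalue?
Jordan blocks: (2, 2), (2, 2)

λ = 2: successive nullity increments [2, 2] count blocks of size ≥ k; block sizes are [2, 2].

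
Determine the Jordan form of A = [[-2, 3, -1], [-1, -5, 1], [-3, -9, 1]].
J = [[-2, 1, 0], [0, -2, 1], [0, 0, -2]]

The characteristic polynomial is det(xI - A) = (x + 2)^3, so the eigenvalues are -2 (algebraic multiplicity 3).

For λ = -2: rank(A + 2I) = 2, rank((A + 2I)^2) = 1, rank((A + 2I)^3) = 0. The eigenspace has dimension 3 - 2 = 1, so there is 1 Jordan block; the rank sequence gives block sizes [3].

Assembling the blocks gives the Jordan form J above.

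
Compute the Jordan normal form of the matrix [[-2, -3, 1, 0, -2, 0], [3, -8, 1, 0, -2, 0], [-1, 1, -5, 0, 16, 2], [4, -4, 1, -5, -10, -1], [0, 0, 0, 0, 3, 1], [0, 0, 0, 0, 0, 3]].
J = [[-5, 1, 0, 0, 0, 0], [0, -5, 1, 0, 0, 0], [0, 0, -5, 0, 0, 0], [0, 0, 0, -5, 0, 0], [0, 0, 0, 0, 3, 1], [0, 0, 0, 0, 0, 3]]

The characteristic polynomial is det(xI - A) = (x - 3)^2(x + 5)^4, so the eigenvalues are -5 (algebraic multiplicity 4), 3 (algebraic multiplicity 2).

For λ = -5: rank(A + 5I) = 4, rank((A + 5I)^2) = 3, rank((A + 5I)^3) = 2. The eigenspace has dimension 6 - 4 = 2, so there are 2 Jordan blocks; the rank sequence gives block sizes [3, 1].

For λ = 3: rank(A - 3I) = 5, rank((A - 3I)^2) = 4. The eigenspace has dimension 6 - 5 = 1, so there is 1 Jordan block; the rank sequence gives block sizes [2].

Assembling the blocks gives the Jordan form J above.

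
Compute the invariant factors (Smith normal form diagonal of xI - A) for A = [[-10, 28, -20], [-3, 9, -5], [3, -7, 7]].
x - 2, (x - 2)^2

The Jordan structure of A has elementary divisors (x - 2)^2, (x - 2). Arranging the block sizes at each eigenvalue in decreasing order and taking row products gives the invariant factors.

Invariant factors (smallest first, each dividing the next): x - 2, (x - 2)^2.

Check: the last factor (x - 2)^2 is the minimal polynomial, and the product (x - 2)^3 is the characteristic polynomial.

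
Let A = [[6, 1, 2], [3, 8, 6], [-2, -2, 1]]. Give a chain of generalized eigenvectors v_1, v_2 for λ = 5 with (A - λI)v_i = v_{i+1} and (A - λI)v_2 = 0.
v_1 = [[0, 1, 0]]^T, v_2 = [[1, 3, -2]]^T

We seek v_1 ∈ ker((A - 5I)^2) \ ker(A - 5I), then set v_{i+1} = (A - 5I) v_i.

One such chain is v_1 = [[0, 1, 0]]^T, v_2 = [[1, 3, -2]]^T. Check: (A - 5I) v_2 = [[0, 0, 0]]^T = 0.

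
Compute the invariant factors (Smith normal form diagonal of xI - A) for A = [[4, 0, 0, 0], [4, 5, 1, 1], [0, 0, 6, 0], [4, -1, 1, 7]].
x - 6, (x - 6)^2(x - 4)

The Jordan structure of A has elementary divisors (x - 4), (x - 6)^2, (x - 6). Arranging the block sizes at each eigenvalue in decreasing order and taking row products gives the invariant factors.

Invariant factors (smallest first, each dividing the next): x - 6, (x - 6)^2(x - 4).

Check: the last factor (x - 6)^2(x - 4) is the minimal polynomial, and the product (x - 6)^3(x - 4) is the characteristic polynomial.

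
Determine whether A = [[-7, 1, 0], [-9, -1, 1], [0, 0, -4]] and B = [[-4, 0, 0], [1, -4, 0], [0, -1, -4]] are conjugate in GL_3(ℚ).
Two matrices over a field are similar if and only if they have the same invariant factors.

Both A and B have characteristic polynomial (x + 4)^3 and minimal polynomial (x + 4)^3. Computing further, both have invariant factors (x + 4)^3. Hence A and B are similar.

Yes.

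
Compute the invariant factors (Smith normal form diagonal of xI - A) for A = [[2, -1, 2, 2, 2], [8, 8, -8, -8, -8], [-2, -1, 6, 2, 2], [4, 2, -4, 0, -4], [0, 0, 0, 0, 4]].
x - 4, x - 4, x - 4, (x - 4)^2

The Jordan structure of A has elementary divisors (x - 4)^2, (x - 4), (x - 4), (x - 4). Arranging the block sizes at each eigenvalue in decreasing order and taking row products gives the invariant factors.

Invariant factors (smallest first, each dividing the next): x - 4, x - 4, x - 4, (x - 4)^2.

Check: the last factor (x - 4)^2 is the minimal polynomial, and the product (x - 4)^5 is the characteristic polynomial.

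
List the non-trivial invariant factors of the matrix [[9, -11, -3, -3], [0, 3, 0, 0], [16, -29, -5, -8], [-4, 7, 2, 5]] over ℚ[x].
The Jordan structure of A has elementary divisors (x - 3)^2, (x - 3)^2. Arranging the block sizes at each eigenvalue in decreasing order and taking row products gives the invariant factors.

Invariant factors (smallest first, each dividing the next): (x - 3)^2, (x - 3)^2.

Check: the last factor (x - 3)^2 is the minimal polynomial, and the product (x - 3)^4 is the characteristic polynomial.

(x - 3)^2, (x - 3)^2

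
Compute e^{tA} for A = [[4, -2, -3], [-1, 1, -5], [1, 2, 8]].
A has Jordan form J = [[3, 0, 0], [0, 5, 1], [0, 0, 5]] with A = PJP^{-1}, so e^{tA} = P e^{tJ} P^{-1}.

For a Jordan block J_k(λ), e^{tJ_k(λ)} = e^{λt} · (I + tN + t^2 N^2/2! + ... + t^{k-1} N^{k-1}/(k-1)!) where N is the nilpotent superdiagonal part.

Assembling the blocks and conjugating back gives the entries of e^{tA} as shown above.

e^{tA} = [[(1 - t)*e^{5*t}, -e^{5*t} + e^{3*t}, -t*e^{5*t} - e^{5*t} + e^{3*t}], [-t*e^{5*t}, (2 - e^{2*t})*e^{3*t}, (-t*e^{2*t} - 2*e^{2*t} + 2)*e^{3*t}], [t*e^{5*t}, e^{5*t} - e^{3*t}, t*e^{5*t} + 2*e^{5*t} - e^{3*t}]]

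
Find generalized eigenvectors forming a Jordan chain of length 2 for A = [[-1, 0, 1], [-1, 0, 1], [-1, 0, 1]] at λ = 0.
We seek v_1 ∈ ker(A^2) \ ker(A), then set v_{i+1} = A v_i.

One such chain is v_1 = [[0, 1, 1]]^T, v_2 = [[1, 1, 1]]^T. Check: A v_2 = [[0, 0, 0]]^T = 0.

v_1 = [[0, 1, 1]]^T, v_2 = [[1, 1, 1]]^T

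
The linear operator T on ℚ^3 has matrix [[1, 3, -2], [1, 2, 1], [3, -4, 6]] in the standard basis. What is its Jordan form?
J = [[3, 1, 0], [0, 3, 1], [0, 0, 3]]

The characteristic polynomial is det(xI - A) = (x - 3)^3, so the eigenvalues are 3 (algebraic multiplicity 3).

For λ = 3: rank(A - 3I) = 2, rank((A - 3I)^2) = 1, rank((A - 3I)^3) = 0. The eigenspace has dimension 3 - 2 = 1, so there is 1 Jordan block; the rank sequence gives block sizes [3].

Assembling the blocks gives the Jordan form J above.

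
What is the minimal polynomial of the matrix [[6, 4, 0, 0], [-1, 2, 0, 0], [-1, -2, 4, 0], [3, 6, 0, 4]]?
m_A(x) = (x - 4)^2

The characteristic polynomial factors as (x - 4)^4. The minimal polynomial is ∏(x - λ)^{k_λ} where k_λ is the size of the largest Jordan block at λ.

For λ = 4: rank(A - 4I) = 1, and the largest Jordan block has size 2 (the smallest k with rank((A - 4I)^k) = rank((A - 4I)^(k+1))).

So m_A(x) = (x - 4)^2.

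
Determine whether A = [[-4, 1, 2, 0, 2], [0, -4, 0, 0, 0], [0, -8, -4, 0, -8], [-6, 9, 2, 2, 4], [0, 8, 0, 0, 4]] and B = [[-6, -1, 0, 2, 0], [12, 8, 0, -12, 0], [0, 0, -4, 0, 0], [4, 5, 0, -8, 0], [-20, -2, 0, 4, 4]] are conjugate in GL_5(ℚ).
Two matrices over a field are similar if and only if they have the same invariant factors.

Both A and B have characteristic polynomial (x - 4)(x - 2)(x + 4)^3 and minimal polynomial (x - 4)(x - 2)(x + 4)^2. Computing further, both have invariant factors x + 4, (x - 4)(x - 2)(x + 4)^2. Hence A and B are similar.

Yes.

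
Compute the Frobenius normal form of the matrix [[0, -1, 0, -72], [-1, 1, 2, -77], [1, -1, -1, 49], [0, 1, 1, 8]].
The invariant factors of A (the non-unit diagonal entries of the Smith normal form of xI - A over ℚ[x]) are (x^2 - 4x + 6)^2, each dividing the next. The characteristic polynomial is their product, (x^2 - 4x + 6)^2.

The rational canonical form is the block-diagonal matrix of companion matrices C(f_i):
R = [[0, 0, 0, -36], [1, 0, 0, 48], [0, 1, 0, -28], [0, 0, 1, 8]].

Note the characteristic polynomial does not split into linear factors over ℚ, so A has no Jordan form over ℚ; the rational canonical form exists over any field.

R = [[0, 0, 0, -36], [1, 0, 0, 48], [0, 1, 0, -28], [0, 0, 1, 8]]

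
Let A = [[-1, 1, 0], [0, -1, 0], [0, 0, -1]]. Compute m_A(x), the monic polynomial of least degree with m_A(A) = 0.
m_A(x) = (x + 1)^2

The characteristic polynomial factors as (x + 1)^3. The minimal polynomial is ∏(x - λ)^{k_λ} where k_λ is the size of the largest Jordan block at λ.

For λ = -1: rank(A + I) = 1, and the largest Jordan block has size 2 (the smallest k with rank((A + I)^k) = rank((A + I)^(k+1))).

So m_A(x) = (x + 1)^2.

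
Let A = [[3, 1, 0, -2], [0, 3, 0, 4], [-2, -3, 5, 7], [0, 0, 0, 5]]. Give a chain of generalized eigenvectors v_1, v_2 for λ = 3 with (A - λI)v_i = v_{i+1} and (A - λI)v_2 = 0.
We seek v_1 ∈ ker((A - 3I)^2) \ ker(A - 3I), then set v_{i+1} = (A - 3I) v_i.

One such chain is v_1 = [[0, 1, 2, 0]]^T, v_2 = [[1, 0, 1, 0]]^T. Check: (A - 3I) v_2 = [[0, 0, 0, 0]]^T = 0.

v_1 = [[0, 1, 2, 0]]^T, v_2 = [[1, 0, 1, 0]]^T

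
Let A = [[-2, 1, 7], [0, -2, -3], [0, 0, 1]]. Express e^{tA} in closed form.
A has Jordan form J = [[-2, 1, 0], [0, -2, 0], [0, 0, 1]] with A = PJP^{-1}, so e^{tA} = P e^{tJ} P^{-1}.

For a Jordan block J_k(λ), e^{tJ_k(λ)} = e^{λt} · (I + tN + t^2 N^2/2! + ... + t^{k-1} N^{k-1}/(k-1)!) where N is the nilpotent superdiagonal part.

Assembling the blocks and conjugating back gives the entries of e^{tA} as shown above.

e^{tA} = [[e^{-2*t}, t*e^{-2*t}, (t + 2*e^{3*t} - 2)*e^{-2*t}], [0, e^{-2*t}, -e^{t} + e^{-2*t}], [0, 0, e^{t}]]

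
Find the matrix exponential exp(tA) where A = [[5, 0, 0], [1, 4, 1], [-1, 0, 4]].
e^{tA} = [[e^{5*t}, 0, 0], [t*e^{4*t}, e^{4*t}, t*e^{4*t}], [(1 - e^{t})*e^{4*t}, 0, e^{4*t}]]

A has Jordan form J = [[4, 1, 0], [0, 4, 0], [0, 0, 5]] with A = PJP^{-1}, so e^{tA} = P e^{tJ} P^{-1}.

For a Jordan block J_k(λ), e^{tJ_k(λ)} = e^{λt} · (I + tN + t^2 N^2/2! + ... + t^{k-1} N^{k-1}/(k-1)!) where N is the nilpotent superdiagonal part.

Assembling the blocks and conjugating back gives the entries of e^{tA} as shown above.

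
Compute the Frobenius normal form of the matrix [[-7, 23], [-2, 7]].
R = [[0, 3], [1, 0]]

The invariant factors of A (the non-unit diagonal entries of the Smith normal form of xI - A over ℚ[x]) are x^2 - 3, each dividing the next. The characteristic polynomial is their product, x^2 - 3.

The rational canonical form is the block-diagonal matrix of companion matrices C(f_i):
R = [[0, 3], [1, 0]].

Note the characteristic polynomial does not split into linear factors over ℚ, so A has no Jordan form over ℚ; the rational canonical form exists over any field.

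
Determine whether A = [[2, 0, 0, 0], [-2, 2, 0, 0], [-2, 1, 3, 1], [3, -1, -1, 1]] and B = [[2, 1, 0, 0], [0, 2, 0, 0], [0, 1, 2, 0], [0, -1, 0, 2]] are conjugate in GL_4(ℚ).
Both have characteristic polynomial (x - 2)^4, but the minimal polynomial of A is (x - 2)^3 while the minimal polynomial of B is (x - 2)^2. The minimal polynomial is a similarity invariant, so A and B are not similar.

No.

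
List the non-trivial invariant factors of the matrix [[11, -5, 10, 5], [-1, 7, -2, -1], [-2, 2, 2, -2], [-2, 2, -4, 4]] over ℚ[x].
x - 6, x - 6, (x - 6)^2

The Jordan structure of A has elementary divisors (x - 6)^2, (x - 6), (x - 6). Arranging the block sizes at each eigenvalue in decreasing order and taking row products gives the invariant factors.

Invariant factors (smallest first, each dividing the next): x - 6, x - 6, (x - 6)^2.

Check: the last factor (x - 6)^2 is the minimal polynomial, and the product (x - 6)^4 is the characteristic polynomial.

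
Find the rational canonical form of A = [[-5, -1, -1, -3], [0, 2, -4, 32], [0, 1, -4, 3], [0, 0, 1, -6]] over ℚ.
R = [[-5, 0, 0, 0], [0, 0, 0, 50], [0, 1, 0, -5], [0, 0, 1, -8]]

The invariant factors of A (the non-unit diagonal entries of the Smith normal form of xI - A over ℚ[x]) are x + 5, (x - 2)(x + 5)^2, each dividing the next. The characteristic polynomial is their product, (x - 2)(x + 5)^3.

The rational canonical form is the block-diagonal matrix of companion matrices C(f_i):
R = [[-5, 0, 0, 0], [0, 0, 0, 50], [0, 1, 0, -5], [0, 0, 1, -8]].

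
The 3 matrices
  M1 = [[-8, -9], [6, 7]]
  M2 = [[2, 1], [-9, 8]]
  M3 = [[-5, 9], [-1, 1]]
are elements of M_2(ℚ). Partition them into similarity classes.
3 classes: {M1}, {M2}, {M3}

Characteristic polynomials: χ_{M1} = (x - 1)(x + 2), χ_{M2} = (x - 5)^2, χ_{M3} = (x + 2)^2.

{M1}: invariant factors (x - 1)(x + 2).

{M2}: invariant factors (x - 5)^2.

{M3}: invariant factors (x + 2)^2.

Matrices are similar if and only if their invariant-factor lists agree; the partition into similarity classes is {M1}, {M2}, {M3}.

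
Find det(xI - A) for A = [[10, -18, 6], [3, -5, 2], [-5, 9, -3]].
χ_A(x) = x(x - 1)^2

xI - A = [[x - 10, 18, -6], [-3, x + 5, -2], [5, -9, x + 3]].

Expanding det(xI - A) along the first row:
det(xI - A) = + (x - 10)·det([[x + 5, -2], [-9, x + 3]]) - (18)·det([[-3, -2], [5, x + 3]]) + (-6)·det([[-3, x + 5], [5, -9]]).

Evaluating gives χ_A(x) = x^3 - 2x^2 + x = x(x - 1)^2.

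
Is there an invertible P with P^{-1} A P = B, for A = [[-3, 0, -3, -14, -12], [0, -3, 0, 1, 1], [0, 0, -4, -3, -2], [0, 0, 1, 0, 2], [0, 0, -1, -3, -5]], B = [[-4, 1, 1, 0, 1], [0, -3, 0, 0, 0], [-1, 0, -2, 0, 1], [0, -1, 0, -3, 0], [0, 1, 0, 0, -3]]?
No.

Both have characteristic polynomial (x + 3)^5, but the minimal polynomial of A is (x + 3)^3 while the minimal polynomial of B is (x + 3)^2. The minimal polynomial is a similarity invariant, so A and B are not similar.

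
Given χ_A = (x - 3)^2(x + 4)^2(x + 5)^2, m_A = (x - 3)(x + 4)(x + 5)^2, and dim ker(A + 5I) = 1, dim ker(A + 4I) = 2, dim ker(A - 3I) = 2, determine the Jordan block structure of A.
λ = -5: algebraic multiplicity 2 (exponent in χ_A), largest block size 2 (exponent in m_A), 1 block (geometric multiplicity). This forces block sizes [2].
λ = -4: algebraic multiplicity 2 (exponent in χ_A), largest block size 1 (exponent in m_A), 2 blocks (geometric multiplicity). These force block sizes [1, 1].
λ = 3: algebraic multiplicity 2 (exponent in χ_A), largest block size 1 (exponent in m_A), 2 blocks (geometric multiplicity). These force block sizes [1, 1].

Jordan blocks: (-5, 2), (-4, 1), (-4, 1), (3, 1), (3, 1)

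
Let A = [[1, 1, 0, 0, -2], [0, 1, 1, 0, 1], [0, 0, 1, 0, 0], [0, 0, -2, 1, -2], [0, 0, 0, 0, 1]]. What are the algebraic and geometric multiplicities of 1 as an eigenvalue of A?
The characteristic polynomial is (x - 1)^5, so the factor x - 1 appears with exponent 5: the algebraic multiplicity is 5.

rank(A - I) = 2, so the eigenspace has dimension 5 - 2 = 3: the geometric multiplicity is 3.

Since 3 < 5, A is not diagonalizable.

algebraic multiplicity 5, geometric multiplicity 3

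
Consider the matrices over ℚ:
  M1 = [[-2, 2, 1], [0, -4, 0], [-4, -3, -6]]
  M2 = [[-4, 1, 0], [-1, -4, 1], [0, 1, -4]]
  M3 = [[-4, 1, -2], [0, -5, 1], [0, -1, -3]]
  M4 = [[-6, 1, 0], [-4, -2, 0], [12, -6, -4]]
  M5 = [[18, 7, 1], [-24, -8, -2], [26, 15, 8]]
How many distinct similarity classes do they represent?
Characteristic polynomials: χ_{M1} = (x + 4)^3, χ_{M2} = (x + 4)^3, χ_{M3} = (x + 4)^3, χ_{M4} = (x + 4)^3, χ_{M5} = (x - 6)^3.

{M1, M2, M3}: invariant factors (x + 4)^3.

{M4}: invariant factors x + 4, (x + 4)^2.

{M5}: invariant factors (x - 6)^3.

Matrices are similar if and only if their invariant-factor lists agree; the partition into similarity classes is {M1, M2, M3}, {M4}, {M5}.

3 classes: {M1, M2, M3}, {M4}, {M5}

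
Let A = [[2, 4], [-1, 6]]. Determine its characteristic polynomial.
xI - A = [[x - 2, -4], [1, x - 6]].

Expanding det(xI - A) along the first row:
det(xI - A) = + (x - 2)·det([[x - 6]]) - (-4)·det([[1]]).

Evaluating gives χ_A(x) = x^2 - 8x + 16 = (x - 4)^2.

χ_A(x) = (x - 4)^2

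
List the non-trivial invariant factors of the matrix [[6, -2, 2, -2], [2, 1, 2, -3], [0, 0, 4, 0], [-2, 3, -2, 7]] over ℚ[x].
x - 4, (x - 6)(x - 4)^2

The Jordan structure of A has elementary divisors (x - 4)^2, (x - 4), (x - 6). Arranging the block sizes at each eigenvalue in decreasing order and taking row products gives the invariant factors.

Invariant factors (smallest first, each dividing the next): x - 4, (x - 6)(x - 4)^2.

Check: the last factor (x - 6)(x - 4)^2 is the minimal polynomial, and the product (x - 6)(x - 4)^3 is the characteristic polynomial.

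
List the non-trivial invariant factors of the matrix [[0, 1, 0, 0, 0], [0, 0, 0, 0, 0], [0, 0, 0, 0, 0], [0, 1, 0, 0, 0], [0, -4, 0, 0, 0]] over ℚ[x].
x, x, x, x^2

The Jordan structure of A has elementary divisors x^2, x, x, x. Arranging the block sizes at each eigenvalue in decreasing order and taking row products gives the invariant factors.

Invariant factors (smallest first, each dividing the next): x, x, x, x^2.

Check: the last factor x^2 is the minimal polynomial, and the product x^5 is the characteristic polynomial.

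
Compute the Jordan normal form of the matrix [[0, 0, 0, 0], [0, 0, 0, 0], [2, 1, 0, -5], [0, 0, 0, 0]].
The characteristic polynomial is det(xI - A) = x^4, so the eigenvalues are 0 (algebraic multiplicity 4).

For λ = 0: rank(A) = 1, rank(A^2) = 0. The eigenspace has dimension 4 - 1 = 3, so there are 3 Jordan blocks; the rank sequence gives block sizes [2, 1, 1].

Assembling the blocks gives the Jordan form J above.

J = [[0, 1, 0, 0], [0, 0, 0, 0], [0, 0, 0, 0], [0, 0, 0, 0]]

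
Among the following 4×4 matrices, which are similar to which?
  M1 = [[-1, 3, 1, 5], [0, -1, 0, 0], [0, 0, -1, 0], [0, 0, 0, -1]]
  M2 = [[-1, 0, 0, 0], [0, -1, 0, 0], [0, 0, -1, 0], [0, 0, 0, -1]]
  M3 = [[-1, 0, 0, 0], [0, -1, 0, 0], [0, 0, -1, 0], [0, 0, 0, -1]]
2 classes: {M1}, {M2, M3}

Characteristic polynomials: χ_{M1} = (x + 1)^4, χ_{M2} = (x + 1)^4, χ_{M3} = (x + 1)^4.

{M1}: invariant factors x + 1, x + 1, (x + 1)^2.

{M2, M3}: invariant factors x + 1, x + 1, x + 1, x + 1.

Matrices are similar if and only if their invariant-factor lists agree; the partition into similarity classes is {M1}, {M2, M3}.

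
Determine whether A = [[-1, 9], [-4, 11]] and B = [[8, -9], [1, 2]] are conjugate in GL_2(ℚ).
Two matrices over a field are similar if and only if they have the same invariant factors.

Both A and B have characteristic polynomial (x - 5)^2 and minimal polynomial (x - 5)^2. Computing further, both have invariant factors (x - 5)^2. Hence A and B are similar.

Yes.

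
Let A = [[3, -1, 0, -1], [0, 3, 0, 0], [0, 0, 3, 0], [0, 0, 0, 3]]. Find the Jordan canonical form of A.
J = [[3, 1, 0, 0], [0, 3, 0, 0], [0, 0, 3, 0], [0, 0, 0, 3]]

The characteristic polynomial is det(xI - A) = (x - 3)^4, so the eigenvalues are 3 (algebraic multiplicity 4).

For λ = 3: rank(A - 3I) = 1, rank((A - 3I)^2) = 0. The eigenspace has dimension 4 - 1 = 3, so there are 3 Jordan blocks; the rank sequence gives block sizes [2, 1, 1].

Assembling the blocks gives the Jordan form J above.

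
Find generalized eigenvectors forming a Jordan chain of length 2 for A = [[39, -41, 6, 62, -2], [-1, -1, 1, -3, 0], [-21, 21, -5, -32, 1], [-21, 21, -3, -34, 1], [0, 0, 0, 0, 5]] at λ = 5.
We seek v_1 ∈ ker((A - 5I)^2) \ ker(A - 5I), then set v_{i+1} = (A - 5I) v_i.

One such chain is v_1 = [[0, 0, 0, 0, 1]]^T, v_2 = [[-2, 0, 1, 1, 0]]^T. Check: (A - 5I) v_2 = [[0, 0, 0, 0, 0]]^T = 0.

v_1 = [[0, 0, 0, 0, 1]]^T, v_2 = [[-2, 0, 1, 1, 0]]^T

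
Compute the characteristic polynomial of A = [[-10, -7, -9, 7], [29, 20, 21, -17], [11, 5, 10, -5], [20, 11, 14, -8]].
xI - A = [[x + 10, 7, 9, -7], [-29, x - 20, -21, 17], [-11, -5, x - 10, 5], [-20, -11, -14, x + 8]].

Expanding det(xI - A) along the first row:
det(xI - A) = + (x + 10)·det([[x - 20, -21, 17], [-5, x - 10, 5], [-11, -14, x + 8]]) - (7)·det([[-29, -21, 17], [-11, x - 10, 5], [-20, -14, x + 8]]) + (9)·det([[-29, x - 20, 17], [-11, -5, 5], [-20, -11, x + 8]]) - (-7)·det([[-29, x - 20, -21], [-11, -5, x - 10], [-20, -11, -14]]).

Evaluating gives χ_A(x) = x^4 - 12x^3 + 54x^2 - 108x + 81 = (x - 3)^4.

χ_A(x) = (x - 3)^4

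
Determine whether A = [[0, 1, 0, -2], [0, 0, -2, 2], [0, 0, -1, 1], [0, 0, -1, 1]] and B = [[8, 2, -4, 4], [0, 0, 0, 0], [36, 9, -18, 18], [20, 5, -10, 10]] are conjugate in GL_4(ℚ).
No.

Both have characteristic polynomial x^4 and minimal polynomial x^2. But rank(A) = 2 for A while rank(B) = 1 for B, so the number of Jordan blocks at λ = 0 differs. A and B are not similar.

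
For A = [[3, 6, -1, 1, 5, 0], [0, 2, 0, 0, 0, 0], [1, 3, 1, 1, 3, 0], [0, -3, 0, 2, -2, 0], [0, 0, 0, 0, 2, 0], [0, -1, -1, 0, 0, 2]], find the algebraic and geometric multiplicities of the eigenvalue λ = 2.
algebraic multiplicity 6, geometric multiplicity 3

The characteristic polynomial is (x - 2)^6, so the factor x - 2 appears with exponent 6: the algebraic multiplicity is 6.

rank(A - 2I) = 3, so the eigenspace has dimension 6 - 3 = 3: the geometric multiplicity is 3.

Since 3 < 6, A is not diagonalizable.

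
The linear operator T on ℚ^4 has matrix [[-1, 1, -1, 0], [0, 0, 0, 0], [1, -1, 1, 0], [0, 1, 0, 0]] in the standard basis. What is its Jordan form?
The characteristic polynomial is det(xI - A) = x^4, so the eigenvalues are 0 (algebraic multiplicity 4).

For λ = 0: rank(A) = 2, rank(A^2) = 0. The eigenspace has dimension 4 - 2 = 2, so there are 2 Jordan blocks; the rank sequence gives block sizes [2, 2].

Assembling the blocks gives the Jordan form J above.

J = [[0, 1, 0, 0], [0, 0, 0, 0], [0, 0, 0, 1], [0, 0, 0, 0]]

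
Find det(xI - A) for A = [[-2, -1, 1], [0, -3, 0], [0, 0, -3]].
xI - A = [[x + 2, 1, -1], [0, x + 3, 0], [0, 0, x + 3]].

Expanding det(xI - A) along the first row:
det(xI - A) = + (x + 2)·det([[x + 3, 0], [0, x + 3]]) - (1)·det([[0, 0], [0, x + 3]]) + (-1)·det([[0, x + 3], [0, 0]]).

Evaluating gives χ_A(x) = x^3 + 8x^2 + 21x + 18 = (x + 2)(x + 3)^2.

χ_A(x) = (x + 2)(x + 3)^2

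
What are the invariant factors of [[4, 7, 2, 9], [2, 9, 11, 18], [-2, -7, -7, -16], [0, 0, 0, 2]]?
x - 2, (x - 2)^3

The Jordan structure of A has elementary divisors (x - 2)^3, (x - 2). Arranging the block sizes at each eigenvalue in decreasing order and taking row products gives the invariant factors.

Invariant factors (smallest first, each dividing the next): x - 2, (x - 2)^3.

Check: the last factor (x - 2)^3 is the minimal polynomial, and the product (x - 2)^4 is the characteristic polynomial.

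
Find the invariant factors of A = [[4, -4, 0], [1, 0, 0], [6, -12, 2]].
The Jordan structure of A has elementary divisors (x - 2)^2, (x - 2). Arranging the block sizes at each eigenvalue in decreasing order and taking row products gives the invariant factors.

Invariant factors (smallest first, each dividing the next): x - 2, (x - 2)^2.

Check: the last factor (x - 2)^2 is the minimal polynomial, and the product (x - 2)^3 is the characteristic polynomial.

x - 2, (x - 2)^2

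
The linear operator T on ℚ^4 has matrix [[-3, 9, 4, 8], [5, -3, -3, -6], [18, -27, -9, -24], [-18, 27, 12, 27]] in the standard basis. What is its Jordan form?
J = [[3, 1, 0, 0], [0, 3, 1, 0], [0, 0, 3, 0], [0, 0, 0, 3]]

The characteristic polynomial is det(xI - A) = (x - 3)^4, so the eigenvalues are 3 (algebraic multiplicity 4).

For λ = 3: rank(A - 3I) = 2, rank((A - 3I)^2) = 1, rank((A - 3I)^3) = 0. The eigenspace has dimension 4 - 2 = 2, so there are 2 Jordan blocks; the rank sequence gives block sizes [3, 1].

Assembling the blocks gives the Jordan form J above.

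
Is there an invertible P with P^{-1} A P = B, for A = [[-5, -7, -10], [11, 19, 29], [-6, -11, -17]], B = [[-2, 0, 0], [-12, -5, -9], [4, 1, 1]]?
No.

trace(A) = -3 but trace(B) = -6. The trace is a similarity invariant, so A and B are not similar.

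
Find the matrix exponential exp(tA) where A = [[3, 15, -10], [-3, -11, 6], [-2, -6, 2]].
A has Jordan form J = [[-2, 1, 0], [0, -2, 0], [0, 0, -2]] with A = PJP^{-1}, so e^{tA} = P e^{tJ} P^{-1}.

For a Jordan block J_k(λ), e^{tJ_k(λ)} = e^{λt} · (I + tN + t^2 N^2/2! + ... + t^{k-1} N^{k-1}/(k-1)!) where N is the nilpotent superdiagonal part.

Assembling the blocks and conjugating back gives the entries of e^{tA} as shown above.

e^{tA} = [[(5*t + 1)*e^{-2*t}, 15*t*e^{-2*t}, -10*t*e^{-2*t}], [-3*t*e^{-2*t}, (1 - 9*t)*e^{-2*t}, 6*t*e^{-2*t}], [-2*t*e^{-2*t}, -6*t*e^{-2*t}, (4*t + 1)*e^{-2*t}]]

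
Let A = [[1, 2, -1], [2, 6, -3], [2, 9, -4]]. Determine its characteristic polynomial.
xI - A = [[x - 1, -2, 1], [-2, x - 6, 3], [-2, -9, x + 4]].

Expanding det(xI - A) along the first row:
det(xI - A) = + (x - 1)·det([[x - 6, 3], [-9, x + 4]]) - (-2)·det([[-2, 3], [-2, x + 4]]) + (1)·det([[-2, x - 6], [-2, -9]]).

Evaluating gives χ_A(x) = x^3 - 3x^2 + 3x - 1 = (x - 1)^3.

χ_A(x) = (x - 1)^3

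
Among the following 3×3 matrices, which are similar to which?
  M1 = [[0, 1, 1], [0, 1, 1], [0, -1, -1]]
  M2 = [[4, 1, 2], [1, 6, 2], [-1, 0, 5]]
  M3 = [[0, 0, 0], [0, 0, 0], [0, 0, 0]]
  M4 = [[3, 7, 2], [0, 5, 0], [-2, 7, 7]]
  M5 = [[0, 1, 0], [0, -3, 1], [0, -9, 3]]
5 classes: {M1}, {M2}, {M3}, {M4}, {M5}

Characteristic polynomials: χ_{M1} = x^3, χ_{M2} = (x - 5)^3, χ_{M3} = x^3, χ_{M4} = (x - 5)^3, χ_{M5} = x^3.

{M1}: invariant factors x, x^2.

{M2}: invariant factors (x - 5)^3.

{M3}: invariant factors x, x, x.

{M4}: invariant factors x - 5, (x - 5)^2.

{M5}: invariant factors x^3.

Matrices are similar if and only if their invariant-factor lists agree; the partition into similarity classes is {M1}, {M2}, {M3}, {M4}, {M5}.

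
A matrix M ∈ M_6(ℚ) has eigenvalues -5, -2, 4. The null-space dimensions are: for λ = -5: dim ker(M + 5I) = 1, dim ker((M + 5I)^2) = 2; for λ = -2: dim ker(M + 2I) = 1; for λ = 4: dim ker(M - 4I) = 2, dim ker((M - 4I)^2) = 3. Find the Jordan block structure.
Jordan blocks: (-5, 2), (-2, 1), (4, 2), (4, 1)

λ = -5: successive nullity increments [1, 1] count blocks of size ≥ k; block sizes are [2].
λ = -2: successive nullity increments [1] count blocks of size ≥ k; block sizes are [1].
λ = 4: successive nullity increments [2, 1] count blocks of size ≥ k; block sizes are [2, 1].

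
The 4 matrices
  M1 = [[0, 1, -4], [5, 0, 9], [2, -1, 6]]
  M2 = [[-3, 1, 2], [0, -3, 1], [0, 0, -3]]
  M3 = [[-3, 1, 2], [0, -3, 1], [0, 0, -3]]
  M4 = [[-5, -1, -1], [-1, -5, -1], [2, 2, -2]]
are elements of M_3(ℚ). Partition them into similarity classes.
3 classes: {M1}, {M2, M3}, {M4}

Characteristic polynomials: χ_{M1} = (x - 2)^3, χ_{M2} = (x + 3)^3, χ_{M3} = (x + 3)^3, χ_{M4} = (x + 4)^3.

{M1}: invariant factors (x - 2)^3.

{M2, M3}: invariant factors (x + 3)^3.

{M4}: invariant factors x + 4, (x + 4)^2.

Matrices are similar if and only if their invariant-factor lists agree; the partition into similarity classes is {M1}, {M2, M3}, {M4}.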